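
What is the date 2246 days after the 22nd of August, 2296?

+365 (one year) → Aug 22, 2297 (1881 left).
+365 (one year) → Aug 22, 2298 (1516 left).
+365 (one year) → Aug 22, 2299 (1151 left).
+365 (one year) → Aug 22, 2300 (786 left).
+365 (one year) → Aug 22, 2301 (421 left).
+365 (one year) → Aug 22, 2302 (56 left).
Aug has 31 days: +10 → Sep 1, 2302 (46 left).
Sep has 30 days: +30 → Oct 1, 2302 (16 left).
+16 → Oct 17, 2302.

October 17, 2302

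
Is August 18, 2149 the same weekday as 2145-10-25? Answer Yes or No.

Yes

From Oct 25, 2145 to Aug 18, 2149 is 1393 days.
1393 mod 7 = 0, so they are the same weekday.
(Oct 25, 2145 is a Monday; Aug 18, 2149 is a Monday.)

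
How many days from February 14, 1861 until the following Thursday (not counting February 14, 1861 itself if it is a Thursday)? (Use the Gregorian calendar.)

Feb 14, 1861 is a Thursday.
From Thursday to the next Thursday is 7 days.

7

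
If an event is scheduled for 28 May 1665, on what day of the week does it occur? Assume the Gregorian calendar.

Thursday

Doomsday rule: the anchor day for the 1600s is Tuesday. For year 65: 65÷12 = 5 r 5, and 5÷4 = 1, so 5+5+1 = 11.
Tuesday + 11 ≡ Saturday — that's 1665's doomsday.
In May the doomsday date is May 9.
May 28 is 19 days after May 9; 19 mod 7 = 5, so Saturday + 5 = Thursday.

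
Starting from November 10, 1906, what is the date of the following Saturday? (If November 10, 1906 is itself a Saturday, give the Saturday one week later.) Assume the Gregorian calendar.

Nov 10, 1906 is a Saturday.
From Saturday to the next Saturday is 7 days.
Nov 10, 1906 + 7 = Nov 17, 1906.

November 17, 1906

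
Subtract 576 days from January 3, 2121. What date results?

−366 (one year; includes Feb 29, 2120) → Jan 3, 2120 (210 left).
−3 → Dec 31, 2119 (end of Dec, 31 days; 207 left).
−31 → Nov 30, 2119 (end of Nov, 30 days; 176 left).
−30 → Oct 31, 2119 (end of Oct, 31 days; 146 left).
−31 → Sep 30, 2119 (end of Sep, 30 days; 115 left).
−30 → Aug 31, 2119 (end of Aug, 31 days; 85 left).
−31 → Jul 31, 2119 (end of Jul, 31 days; 54 left).
−31 → Jun 30, 2119 (end of Jun, 30 days; 23 left).
−23 → Jun 7, 2119.

June 7, 2119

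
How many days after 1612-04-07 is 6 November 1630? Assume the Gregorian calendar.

6787

Apr 7, 1612 → Apr 7, 1613: 365 days.
Apr 7, 1613 → Apr 7, 1614: 365 days.
Apr 7, 1614 → Apr 7, 1615: 365 days.
Apr 7, 1615 → Apr 7, 1616: 366 days (Feb 29, 1616 is in that span).
Apr 7, 1616 → Apr 7, 1617: 365 days.
Apr 7, 1617 → Apr 7, 1618: 365 days.
Apr 7, 1618 → Apr 7, 1619: 365 days.
Apr 7, 1619 → Apr 7, 1620: 366 days (Feb 29, 1620 is in that span).
Apr 7, 1620 → Apr 7, 1621: 365 days.
Apr 7, 1621 → Apr 7, 1622: 365 days.
Apr 7, 1622 → Apr 7, 1623: 365 days.
Apr 7, 1623 → Apr 7, 1624: 366 days (Feb 29, 1624 is in that span).
Apr 7, 1624 → Apr 7, 1625: 365 days.
Apr 7, 1625 → Apr 7, 1626: 365 days.
Apr 7, 1626 → Apr 7, 1627: 365 days.
Apr 7, 1627 → Apr 7, 1628: 366 days (Feb 29, 1628 is in that span).
Apr 7, 1628 → Apr 7, 1629: 365 days.
Apr 7, 1629 → Apr 7, 1630: 365 days.
Apr 7, 1630 → May 7, 1630: 30 days (April has 30).
May 7, 1630 → Jun 7, 1630: 31 days (May has 31).
Jun 7, 1630 → Jul 7, 1630: 30 days (June has 30).
Jul 7, 1630 → Aug 7, 1630: 31 days (July has 31).
Aug 7, 1630 → Sep 7, 1630: 31 days (August has 31).
Sep 7, 1630 → Oct 7, 1630: 30 days (September has 30).
Oct 7, 1630 → Nov 6, 1630: 30 days.
Total: 6787 days.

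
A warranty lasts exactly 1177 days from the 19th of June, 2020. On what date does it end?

September 9, 2023

+365 (one year) → Jun 19, 2021 (812 left).
+365 (one year) → Jun 19, 2022 (447 left).
+365 (one year) → Jun 19, 2023 (82 left).
Jun has 30 days: +12 → Jul 1, 2023 (70 left).
Jul has 31 days: +31 → Aug 1, 2023 (39 left).
Aug has 31 days: +31 → Sep 1, 2023 (8 left).
+8 → Sep 9, 2023.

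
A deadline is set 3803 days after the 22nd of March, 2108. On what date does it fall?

August 20, 2118

+365 (one year) → Mar 22, 2109 (3438 left).
+365 (one year) → Mar 22, 2110 (3073 left).
+365 (one year) → Mar 22, 2111 (2708 left).
+366 (one year; includes Feb 29, 2112) → Mar 22, 2112 (2342 left).
+365 (one year) → Mar 22, 2113 (1977 left).
+365 (one year) → Mar 22, 2114 (1612 left).
+365 (one year) → Mar 22, 2115 (1247 left).
+366 (one year; includes Feb 29, 2116) → Mar 22, 2116 (881 left).
+365 (one year) → Mar 22, 2117 (516 left).
+365 (one year) → Mar 22, 2118 (151 left).
Mar has 31 days: +10 → Apr 1, 2118 (141 left).
Apr has 30 days: +30 → May 1, 2118 (111 left).
May has 31 days: +31 → Jun 1, 2118 (80 left).
Jun has 30 days: +30 → Jul 1, 2118 (50 left).
Jul has 31 days: +31 → Aug 1, 2118 (19 left).
+19 → Aug 20, 2118.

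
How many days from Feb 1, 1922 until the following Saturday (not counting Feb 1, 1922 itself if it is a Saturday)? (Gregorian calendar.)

Feb 1, 1922 is a Wednesday.
From Wednesday to the next Saturday is 3 days.

3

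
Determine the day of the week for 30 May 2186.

Tuesday

January 1, 2186 is a Sunday.
Jan 1, 2186 → Feb 1, 2186: 31 days (January has 31).
Feb 1, 2186 → Mar 1, 2186: 28 days (February has 28).
Mar 1, 2186 → Apr 1, 2186: 31 days (March has 31).
Apr 1, 2186 → May 1, 2186: 30 days (April has 30).
May 1, 2186 → May 30, 2186: 29 days.
Total: 149 days.
149 mod 7 = 2, so Sunday + 2 = Tuesday.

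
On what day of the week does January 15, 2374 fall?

Tuesday

Doomsday rule: the anchor day for the 2300s is Wednesday. For year 74: 74÷12 = 6 r 2, and 2÷4 = 0, so 6+2+0 = 8.
Wednesday + 8 ≡ Thursday — that's 2374's doomsday.
In January the doomsday date is Jan 3 (2374 is not a leap year).
Jan 15 is 12 days after Jan 3; 12 mod 7 = 5, so Thursday + 5 = Tuesday.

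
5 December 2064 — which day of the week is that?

Doomsday rule: the anchor day for the 2000s is Tuesday. For year 64: 64÷12 = 5 r 4, and 4÷4 = 1, so 5+4+1 = 10.
Tuesday + 10 ≡ Friday — that's 2064's doomsday.
In December the doomsday date is Dec 12.
Dec 5 is 7 days before Dec 12; 7 mod 7 = 0, so Friday − 0 = Friday.

Friday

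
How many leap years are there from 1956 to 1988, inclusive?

9

Multiples of 4 in [1956,1988]: 9.
Of those, multiples of 100: 0 (not leap unless ÷400).
Multiples of 400: 0.
Leap years = 9 − 0 + 0 = 9.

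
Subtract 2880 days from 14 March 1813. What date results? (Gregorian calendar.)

−365 (one year) → Mar 14, 1812 (2515 left).
−366 (one year; includes Feb 29, 1812) → Mar 14, 1811 (2149 left).
−365 (one year) → Mar 14, 1810 (1784 left).
−365 (one year) → Mar 14, 1809 (1419 left).
−365 (one year) → Mar 14, 1808 (1054 left).
−366 (one year; includes Feb 29, 1808) → Mar 14, 1807 (688 left).
−365 (one year) → Mar 14, 1806 (323 left).
−14 → Feb 28, 1806 (end of Feb, 28 days; 309 left).
−28 → Jan 31, 1806 (end of Jan, 31 days; 281 left).
−31 → Dec 31, 1805 (end of Dec, 31 days; 250 left).
−31 → Nov 30, 1805 (end of Nov, 30 days; 219 left).
−30 → Oct 31, 1805 (end of Oct, 31 days; 189 left).
−31 → Sep 30, 1805 (end of Sep, 30 days; 158 left).
−30 → Aug 31, 1805 (end of Aug, 31 days; 128 left).
−31 → Jul 31, 1805 (end of Jul, 31 days; 97 left).
−31 → Jun 30, 1805 (end of Jun, 30 days; 66 left).
−30 → May 31, 1805 (end of May, 31 days; 36 left).
−31 → Apr 30, 1805 (end of Apr, 30 days; 5 left).
−5 → Apr 25, 1805.

April 25, 1805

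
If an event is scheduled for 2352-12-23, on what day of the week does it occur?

Tuesday

Doomsday rule: the anchor day for the 2300s is Wednesday. For year 52: 52÷12 = 4 r 4, and 4÷4 = 1, so 4+4+1 = 9.
Wednesday + 9 ≡ Friday — that's 2352's doomsday.
In December the doomsday date is Dec 12.
Dec 23 is 11 days after Dec 12; 11 mod 7 = 4, so Friday + 4 = Tuesday.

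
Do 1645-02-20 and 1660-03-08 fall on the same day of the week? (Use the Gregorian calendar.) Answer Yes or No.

Yes

From Feb 20, 1645 to Mar 8, 1660 is 5495 days.
5495 mod 7 = 0, so they are the same weekday.
(Feb 20, 1645 is a Monday; Mar 8, 1660 is a Monday.)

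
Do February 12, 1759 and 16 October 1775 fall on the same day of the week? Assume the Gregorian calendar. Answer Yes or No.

Yes

From Feb 12, 1759 to Oct 16, 1775 is 6090 days.
6090 mod 7 = 0, so they are the same weekday.
(Feb 12, 1759 is a Monday; Oct 16, 1775 is a Monday.)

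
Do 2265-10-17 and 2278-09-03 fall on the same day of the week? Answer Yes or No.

Yes

From Oct 17, 2265 to Sep 3, 2278 is 4704 days.
4704 mod 7 = 0, so they are the same weekday.
(Oct 17, 2265 is a Tuesday; Sep 3, 2278 is a Tuesday.)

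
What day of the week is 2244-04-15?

Doomsday rule: the anchor day for the 2200s is Friday. For year 44: 44÷12 = 3 r 8, and 8÷4 = 2, so 3+8+2 = 13.
Friday + 13 ≡ Thursday — that's 2244's doomsday.
In April the doomsday date is Apr 4.
Apr 15 is 11 days after Apr 4; 11 mod 7 = 4, so Thursday + 4 = Monday.

Monday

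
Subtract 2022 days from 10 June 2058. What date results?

November 26, 2052

−365 (one year) → Jun 10, 2057 (1657 left).
−365 (one year) → Jun 10, 2056 (1292 left).
−366 (one year; includes Feb 29, 2056) → Jun 10, 2055 (926 left).
−365 (one year) → Jun 10, 2054 (561 left).
−365 (one year) → Jun 10, 2053 (196 left).
−10 → May 31, 2053 (end of May, 31 days; 186 left).
−31 → Apr 30, 2053 (end of Apr, 30 days; 155 left).
−30 → Mar 31, 2053 (end of Mar, 31 days; 125 left).
−31 → Feb 28, 2053 (end of Feb, 28 days; 94 left).
−28 → Jan 31, 2053 (end of Jan, 31 days; 66 left).
−31 → Dec 31, 2052 (end of Dec, 31 days; 35 left).
−31 → Nov 30, 2052 (end of Nov, 30 days; 4 left).
−4 → Nov 26, 2052.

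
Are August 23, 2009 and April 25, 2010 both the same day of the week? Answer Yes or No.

Yes

From Aug 23, 2009 to Apr 25, 2010 is 245 days.
245 mod 7 = 0, so they are the same weekday.
(Aug 23, 2009 is a Sunday; Apr 25, 2010 is a Sunday.)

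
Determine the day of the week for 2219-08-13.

Doomsday rule: the anchor day for the 2200s is Friday. For year 19: 19÷12 = 1 r 7, and 7÷4 = 1, so 1+7+1 = 9.
Friday + 9 ≡ Sunday — that's 2219's doomsday.
In August the doomsday date is Aug 8.
Aug 13 is 5 days after Aug 8; 5 mod 7 = 5, so Sunday + 5 = Friday.

Friday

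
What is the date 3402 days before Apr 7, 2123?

−365 (one year) → Apr 7, 2122 (3037 left).
−365 (one year) → Apr 7, 2121 (2672 left).
−365 (one year) → Apr 7, 2120 (2307 left).
−366 (one year; includes Feb 29, 2120) → Apr 7, 2119 (1941 left).
−365 (one year) → Apr 7, 2118 (1576 left).
−365 (one year) → Apr 7, 2117 (1211 left).
−365 (one year) → Apr 7, 2116 (846 left).
−366 (one year; includes Feb 29, 2116) → Apr 7, 2115 (480 left).
−365 (one year) → Apr 7, 2114 (115 left).
−7 → Mar 31, 2114 (end of Mar, 31 days; 108 left).
−31 → Feb 28, 2114 (end of Feb, 28 days; 77 left).
−28 → Jan 31, 2114 (end of Jan, 31 days; 49 left).
−31 → Dec 31, 2113 (end of Dec, 31 days; 18 left).
−18 → Dec 13, 2113.

December 13, 2113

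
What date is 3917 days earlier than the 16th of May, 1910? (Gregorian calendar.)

August 24, 1899

−365 (one year) → May 16, 1909 (3552 left).
−365 (one year) → May 16, 1908 (3187 left).
−366 (one year; includes Feb 29, 1908) → May 16, 1907 (2821 left).
−365 (one year) → May 16, 1906 (2456 left).
−365 (one year) → May 16, 1905 (2091 left).
−365 (one year) → May 16, 1904 (1726 left).
−366 (one year; includes Feb 29, 1904) → May 16, 1903 (1360 left).
−365 (one year) → May 16, 1902 (995 left).
−365 (one year) → May 16, 1901 (630 left).
−365 (one year) → May 16, 1900 (265 left).
−16 → Apr 30, 1900 (end of Apr, 30 days; 249 left).
−30 → Mar 31, 1900 (end of Mar, 31 days; 219 left).
−31 → Feb 28, 1900 (end of Feb, 28 days; 188 left).
−28 → Jan 31, 1900 (end of Jan, 31 days; 160 left).
−31 → Dec 31, 1899 (end of Dec, 31 days; 129 left).
−31 → Nov 30, 1899 (end of Nov, 30 days; 98 left).
−30 → Oct 31, 1899 (end of Oct, 31 days; 68 left).
−31 → Sep 30, 1899 (end of Sep, 30 days; 37 left).
−30 → Aug 31, 1899 (end of Aug, 31 days; 7 left).
−7 → Aug 24, 1899.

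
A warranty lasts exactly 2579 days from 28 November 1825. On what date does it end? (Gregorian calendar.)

December 20, 1832

+365 (one year) → Nov 28, 1826 (2214 left).
+365 (one year) → Nov 28, 1827 (1849 left).
+366 (one year; includes Feb 29, 1828) → Nov 28, 1828 (1483 left).
+365 (one year) → Nov 28, 1829 (1118 left).
+365 (one year) → Nov 28, 1830 (753 left).
+365 (one year) → Nov 28, 1831 (388 left).
Nov has 30 days: +3 → Dec 1, 1831 (385 left).
Dec has 31 days: +31 → Jan 1, 1832 (354 left).
Jan has 31 days: +31 → Feb 1, 1832 (323 left).
Feb has 29 days: +29 → Mar 1, 1832 (294 left).
Mar has 31 days: +31 → Apr 1, 1832 (263 left).
Apr has 30 days: +30 → May 1, 1832 (233 left).
May has 31 days: +31 → Jun 1, 1832 (202 left).
Jun has 30 days: +30 → Jul 1, 1832 (172 left).
Jul has 31 days: +31 → Aug 1, 1832 (141 left).
Aug has 31 days: +31 → Sep 1, 1832 (110 left).
Sep has 30 days: +30 → Oct 1, 1832 (80 left).
Oct has 31 days: +31 → Nov 1, 1832 (49 left).
Nov has 30 days: +30 → Dec 1, 1832 (19 left).
+19 → Dec 20, 1832.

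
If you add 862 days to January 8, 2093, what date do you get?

May 20, 2095

+365 (one year) → Jan 8, 2094 (497 left).
+365 (one year) → Jan 8, 2095 (132 left).
Jan has 31 days: +24 → Feb 1, 2095 (108 left).
Feb has 28 days: +28 → Mar 1, 2095 (80 left).
Mar has 31 days: +31 → Apr 1, 2095 (49 left).
Apr has 30 days: +30 → May 1, 2095 (19 left).
+19 → May 20, 2095.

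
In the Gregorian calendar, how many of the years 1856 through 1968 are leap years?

Multiples of 4 in [1856,1968]: 29.
Of those, multiples of 100: 1 (not leap unless ÷400).
Multiples of 400: 0.
Leap years = 29 − 1 + 0 = 28.

28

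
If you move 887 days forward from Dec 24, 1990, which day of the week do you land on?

Saturday

First find the weekday of Dec 24, 1990. Doomsday rule: the anchor day for the 1900s is Wednesday. For year 90: 90÷12 = 7 r 6, and 6÷4 = 1, so 7+6+1 = 14.
Wednesday + 14 ≡ Wednesday — that's 1990's doomsday.
In December the doomsday date is Dec 12.
Dec 24 is 12 days after Dec 12; 12 mod 7 = 5, so Wednesday + 5 = Monday.
887 mod 7 = 5, so 887 days after a Monday is Monday + 5 = Saturday.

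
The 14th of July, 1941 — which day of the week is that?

Monday

Doomsday rule: the anchor day for the 1900s is Wednesday. For year 41: 41÷12 = 3 r 5, and 5÷4 = 1, so 3+5+1 = 9.
Wednesday + 9 ≡ Friday — that's 1941's doomsday.
In July the doomsday date is Jul 11.
Jul 14 is 3 days after Jul 11; 3 mod 7 = 3, so Friday + 3 = Monday.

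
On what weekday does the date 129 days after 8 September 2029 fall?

First find the weekday of Sep 8, 2029. Doomsday rule: the anchor day for the 2000s is Tuesday. For year 29: 29÷12 = 2 r 5, and 5÷4 = 1, so 2+5+1 = 8.
Tuesday + 8 ≡ Wednesday — that's 2029's doomsday.
In September the doomsday date is Sep 5.
Sep 8 is 3 days after Sep 5; 3 mod 7 = 3, so Wednesday + 3 = Saturday.
129 mod 7 = 3, so 129 days after a Saturday is Saturday + 3 = Tuesday.

Tuesday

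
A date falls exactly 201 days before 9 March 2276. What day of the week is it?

Saturday

First find the weekday of Mar 9, 2276. Doomsday rule: the anchor day for the 2200s is Friday. For year 76: 76÷12 = 6 r 4, and 4÷4 = 1, so 6+4+1 = 11.
Friday + 11 ≡ Tuesday — that's 2276's doomsday.
In March the doomsday date is Mar 14.
Mar 9 is 5 days before Mar 14; 5 mod 7 = 5, so Tuesday − 5 = Thursday.
201 mod 7 = 5, so 201 days before a Thursday is Thursday − 5 = Saturday.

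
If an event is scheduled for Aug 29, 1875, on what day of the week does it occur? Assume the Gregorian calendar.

Doomsday rule: the anchor day for the 1800s is Friday. For year 75: 75÷12 = 6 r 3, and 3÷4 = 0, so 6+3+0 = 9.
Friday + 9 ≡ Sunday — that's 1875's doomsday.
In August the doomsday date is Aug 8.
Aug 29 is 21 days after Aug 8; 21 mod 7 = 0, so Sunday + 0 = Sunday.

Sunday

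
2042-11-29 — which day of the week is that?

Saturday

Doomsday rule: the anchor day for the 2000s is Tuesday. For year 42: 42÷12 = 3 r 6, and 6÷4 = 1, so 3+6+1 = 10.
Tuesday + 10 ≡ Friday — that's 2042's doomsday.
In November the doomsday date is Nov 7.
Nov 29 is 22 days after Nov 7; 22 mod 7 = 1, so Friday + 1 = Saturday.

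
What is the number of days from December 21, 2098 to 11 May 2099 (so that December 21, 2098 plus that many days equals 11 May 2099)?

Dec 21, 2098 → Jan 21, 2099: 31 days (December has 31).
Jan 21, 2099 → Feb 21, 2099: 31 days (January has 31).
Feb 21, 2099 → Mar 21, 2099: 28 days (February has 28).
Mar 21, 2099 → Apr 21, 2099: 31 days (March has 31).
Apr 21, 2099 → May 11, 2099: 20 days.
Total: 141 days.

141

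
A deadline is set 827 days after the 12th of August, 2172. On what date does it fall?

November 17, 2174

+365 (one year) → Aug 12, 2173 (462 left).
+365 (one year) → Aug 12, 2174 (97 left).
Aug has 31 days: +20 → Sep 1, 2174 (77 left).
Sep has 30 days: +30 → Oct 1, 2174 (47 left).
Oct has 31 days: +31 → Nov 1, 2174 (16 left).
+16 → Nov 17, 2174.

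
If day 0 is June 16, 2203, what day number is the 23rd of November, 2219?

Jun 16, 2203 → Jun 16, 2204: 366 days (Feb 29, 2204 is in that span).
Jun 16, 2204 → Jun 16, 2205: 365 days.
Jun 16, 2205 → Jun 16, 2206: 365 days.
Jun 16, 2206 → Jun 16, 2207: 365 days.
Jun 16, 2207 → Jun 16, 2208: 366 days (Feb 29, 2208 is in that span).
Jun 16, 2208 → Jun 16, 2209: 365 days.
Jun 16, 2209 → Jun 16, 2210: 365 days.
Jun 16, 2210 → Jun 16, 2211: 365 days.
Jun 16, 2211 → Jun 16, 2212: 366 days (Feb 29, 2212 is in that span).
Jun 16, 2212 → Jun 16, 2213: 365 days.
Jun 16, 2213 → Jun 16, 2214: 365 days.
Jun 16, 2214 → Jun 16, 2215: 365 days.
Jun 16, 2215 → Jun 16, 2216: 366 days (Feb 29, 2216 is in that span).
Jun 16, 2216 → Jun 16, 2217: 365 days.
Jun 16, 2217 → Jun 16, 2218: 365 days.
Jun 16, 2218 → Jun 16, 2219: 365 days.
Jun 16, 2219 → Jul 16, 2219: 30 days (June has 30).
Jul 16, 2219 → Aug 16, 2219: 31 days (July has 31).
Aug 16, 2219 → Sep 16, 2219: 31 days (August has 31).
Sep 16, 2219 → Oct 16, 2219: 30 days (September has 30).
Oct 16, 2219 → Nov 16, 2219: 31 days (October has 31).
Nov 16, 2219 → Nov 23, 2219: 7 days.
Total: 6004 days.

6004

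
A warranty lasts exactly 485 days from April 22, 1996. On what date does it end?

August 20, 1997

+365 (one year) → Apr 22, 1997 (120 left).
Apr has 30 days: +9 → May 1, 1997 (111 left).
May has 31 days: +31 → Jun 1, 1997 (80 left).
Jun has 30 days: +30 → Jul 1, 1997 (50 left).
Jul has 31 days: +31 → Aug 1, 1997 (19 left).
+19 → Aug 20, 1997.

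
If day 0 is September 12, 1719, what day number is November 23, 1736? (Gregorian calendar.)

Sep 12, 1719 → Sep 12, 1720: 366 days (Feb 29, 1720 is in that span).
Sep 12, 1720 → Sep 12, 1721: 365 days.
Sep 12, 1721 → Sep 12, 1722: 365 days.
Sep 12, 1722 → Sep 12, 1723: 365 days.
Sep 12, 1723 → Sep 12, 1724: 366 days (Feb 29, 1724 is in that span).
Sep 12, 1724 → Sep 12, 1725: 365 days.
Sep 12, 1725 → Sep 12, 1726: 365 days.
Sep 12, 1726 → Sep 12, 1727: 365 days.
Sep 12, 1727 → Sep 12, 1728: 366 days (Feb 29, 1728 is in that span).
Sep 12, 1728 → Sep 12, 1729: 365 days.
Sep 12, 1729 → Sep 12, 1730: 365 days.
Sep 12, 1730 → Sep 12, 1731: 365 days.
Sep 12, 1731 → Sep 12, 1732: 366 days (Feb 29, 1732 is in that span).
Sep 12, 1732 → Sep 12, 1733: 365 days.
Sep 12, 1733 → Sep 12, 1734: 365 days.
Sep 12, 1734 → Sep 12, 1735: 365 days.
Sep 12, 1735 → Sep 12, 1736: 366 days (Feb 29, 1736 is in that span).
Sep 12, 1736 → Oct 12, 1736: 30 days (September has 30).
Oct 12, 1736 → Nov 12, 1736: 31 days (October has 31).
Nov 12, 1736 → Nov 23, 1736: 11 days.
Total: 6282 days.

6282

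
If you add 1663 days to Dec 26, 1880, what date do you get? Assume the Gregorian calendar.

+365 (one year) → Dec 26, 1881 (1298 left).
+365 (one year) → Dec 26, 1882 (933 left).
+365 (one year) → Dec 26, 1883 (568 left).
+366 (one year; includes Feb 29, 1884) → Dec 26, 1884 (202 left).
Dec has 31 days: +6 → Jan 1, 1885 (196 left).
Jan has 31 days: +31 → Feb 1, 1885 (165 left).
Feb has 28 days: +28 → Mar 1, 1885 (137 left).
Mar has 31 days: +31 → Apr 1, 1885 (106 left).
Apr has 30 days: +30 → May 1, 1885 (76 left).
May has 31 days: +31 → Jun 1, 1885 (45 left).
Jun has 30 days: +30 → Jul 1, 1885 (15 left).
+15 → Jul 16, 1885.

July 16, 1885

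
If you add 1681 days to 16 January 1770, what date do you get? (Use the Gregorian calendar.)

+365 (one year) → Jan 16, 1771 (1316 left).
+365 (one year) → Jan 16, 1772 (951 left).
+366 (one year; includes Feb 29, 1772) → Jan 16, 1773 (585 left).
+365 (one year) → Jan 16, 1774 (220 left).
Jan has 31 days: +16 → Feb 1, 1774 (204 left).
Feb has 28 days: +28 → Mar 1, 1774 (176 left).
Mar has 31 days: +31 → Apr 1, 1774 (145 left).
Apr has 30 days: +30 → May 1, 1774 (115 left).
May has 31 days: +31 → Jun 1, 1774 (84 left).
Jun has 30 days: +30 → Jul 1, 1774 (54 left).
Jul has 31 days: +31 → Aug 1, 1774 (23 left).
+23 → Aug 24, 1774.

August 24, 1774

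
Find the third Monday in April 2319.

April 21, 2319

April 1, 2319 is a Tuesday.
The first Monday is therefore April 7 (6 days later).
The third Monday is 7 + 2×7 = April 21.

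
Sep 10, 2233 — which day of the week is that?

Doomsday rule: the anchor day for the 2200s is Friday. For year 33: 33÷12 = 2 r 9, and 9÷4 = 2, so 2+9+2 = 13.
Friday + 13 ≡ Thursday — that's 2233's doomsday.
In September the doomsday date is Sep 5.
Sep 10 is 5 days after Sep 5; 5 mod 7 = 5, so Thursday + 5 = Tuesday.

Tuesday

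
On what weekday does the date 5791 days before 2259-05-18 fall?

Monday

First find the weekday of May 18, 2259. Doomsday rule: the anchor day for the 2200s is Friday. For year 59: 59÷12 = 4 r 11, and 11÷4 = 2, so 4+11+2 = 17.
Friday + 17 ≡ Monday — that's 2259's doomsday.
In May the doomsday date is May 9.
May 18 is 9 days after May 9; 9 mod 7 = 2, so Monday + 2 = Wednesday.
5791 mod 7 = 2, so 5791 days before a Wednesday is Wednesday − 2 = Monday.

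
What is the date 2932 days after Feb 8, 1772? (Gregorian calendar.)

+366 (one year; includes Feb 29, 1772) → Feb 8, 1773 (2566 left).
+365 (one year) → Feb 8, 1774 (2201 left).
+365 (one year) → Feb 8, 1775 (1836 left).
+365 (one year) → Feb 8, 1776 (1471 left).
+366 (one year; includes Feb 29, 1776) → Feb 8, 1777 (1105 left).
+365 (one year) → Feb 8, 1778 (740 left).
+365 (one year) → Feb 8, 1779 (375 left).
Feb has 28 days: +21 → Mar 1, 1779 (354 left).
Mar has 31 days: +31 → Apr 1, 1779 (323 left).
Apr has 30 days: +30 → May 1, 1779 (293 left).
May has 31 days: +31 → Jun 1, 1779 (262 left).
Jun has 30 days: +30 → Jul 1, 1779 (232 left).
Jul has 31 days: +31 → Aug 1, 1779 (201 left).
Aug has 31 days: +31 → Sep 1, 1779 (170 left).
Sep has 30 days: +30 → Oct 1, 1779 (140 left).
Oct has 31 days: +31 → Nov 1, 1779 (109 left).
Nov has 30 days: +30 → Dec 1, 1779 (79 left).
Dec has 31 days: +31 → Jan 1, 1780 (48 left).
Jan has 31 days: +31 → Feb 1, 1780 (17 left).
+17 → Feb 18, 1780.

February 18, 1780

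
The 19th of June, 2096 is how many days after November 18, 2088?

Nov 18, 2088 → Nov 18, 2089: 365 days.
Nov 18, 2089 → Nov 18, 2090: 365 days.
Nov 18, 2090 → Nov 18, 2091: 365 days.
Nov 18, 2091 → Nov 18, 2092: 366 days (Feb 29, 2092 is in that span).
Nov 18, 2092 → Nov 18, 2093: 365 days.
Nov 18, 2093 → Nov 18, 2094: 365 days.
Nov 18, 2094 → Nov 18, 2095: 365 days.
Nov 18, 2095 → Dec 18, 2095: 30 days (November has 30).
Dec 18, 2095 → Jan 18, 2096: 31 days (December has 31).
Jan 18, 2096 → Feb 18, 2096: 31 days (January has 31).
Feb 18, 2096 → Mar 18, 2096: 29 days (February has 29).
Mar 18, 2096 → Apr 18, 2096: 31 days (March has 31).
Apr 18, 2096 → May 18, 2096: 30 days (April has 30).
May 18, 2096 → Jun 18, 2096: 31 days (May has 31).
Jun 18, 2096 → Jun 19, 2096: 1 days.
Total: 2770 days.

2770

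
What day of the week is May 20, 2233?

Monday

January 1, 2233 is a Tuesday.
Jan 1, 2233 → Feb 1, 2233: 31 days (January has 31).
Feb 1, 2233 → Mar 1, 2233: 28 days (February has 28).
Mar 1, 2233 → Apr 1, 2233: 31 days (March has 31).
Apr 1, 2233 → May 1, 2233: 30 days (April has 30).
May 1, 2233 → May 20, 2233: 19 days.
Total: 139 days.
139 mod 7 = 6, so Tuesday + 6 = Monday.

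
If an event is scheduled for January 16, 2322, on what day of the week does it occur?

Monday

Doomsday rule: the anchor day for the 2300s is Wednesday. For year 22: 22÷12 = 1 r 10, and 10÷4 = 2, so 1+10+2 = 13.
Wednesday + 13 ≡ Tuesday — that's 2322's doomsday.
In January the doomsday date is Jan 3 (2322 is not a leap year).
Jan 16 is 13 days after Jan 3; 13 mod 7 = 6, so Tuesday + 6 = Monday.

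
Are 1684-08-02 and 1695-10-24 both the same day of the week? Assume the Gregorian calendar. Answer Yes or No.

No

From Aug 2, 1684 to Oct 24, 1695 is 4100 days.
4100 mod 7 = 5, so they are different weekdays.
(Aug 2, 1684 is a Wednesday; Oct 24, 1695 is a Monday.)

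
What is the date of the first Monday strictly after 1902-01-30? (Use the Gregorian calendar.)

February 3, 1902

Jan 30, 1902 is a Thursday.
From Thursday to the next Monday is 4 days.
Jan 30, 1902 + 4 = Feb 3, 1902.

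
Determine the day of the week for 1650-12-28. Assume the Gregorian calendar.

Wednesday

Doomsday rule: the anchor day for the 1600s is Tuesday. For year 50: 50÷12 = 4 r 2, and 2÷4 = 0, so 4+2+0 = 6.
Tuesday + 6 ≡ Monday — that's 1650's doomsday.
In December the doomsday date is Dec 12.
Dec 28 is 16 days after Dec 12; 16 mod 7 = 2, so Monday + 2 = Wednesday.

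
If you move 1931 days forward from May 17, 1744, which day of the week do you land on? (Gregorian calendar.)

First find the weekday of May 17, 1744. Doomsday rule: the anchor day for the 1700s is Sunday. For year 44: 44÷12 = 3 r 8, and 8÷4 = 2, so 3+8+2 = 13.
Sunday + 13 ≡ Saturday — that's 1744's doomsday.
In May the doomsday date is May 9.
May 17 is 8 days after May 9; 8 mod 7 = 1, so Saturday + 1 = Sunday.
1931 mod 7 = 6, so 1931 days after a Sunday is Sunday + 6 = Saturday.

Saturday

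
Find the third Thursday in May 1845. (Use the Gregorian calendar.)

May 1, 1845 is a Thursday.
The first Thursday is therefore May 1 (same day).
The third Thursday is 1 + 2×7 = May 15.

May 15, 1845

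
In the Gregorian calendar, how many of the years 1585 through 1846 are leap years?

63

Multiples of 4 in [1585,1846]: 65.
Of those, multiples of 100: 3 (not leap unless ÷400).
Multiples of 400: 1.
Leap years = 65 − 3 + 1 = 63.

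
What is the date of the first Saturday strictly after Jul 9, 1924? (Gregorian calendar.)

July 12, 1924

Jul 9, 1924 is a Wednesday.
From Wednesday to the next Saturday is 3 days.
Jul 9, 1924 + 3 = Jul 12, 1924.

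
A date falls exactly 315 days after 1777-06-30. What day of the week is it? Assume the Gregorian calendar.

Monday

Jun 30, 1777 is a Monday.
315 mod 7 = 0, so 315 days after a Monday is Monday + 0 = Monday.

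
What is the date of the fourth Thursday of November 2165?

November 28, 2165

November 1, 2165 is a Friday.
The first Thursday is therefore November 7 (6 days later).
The fourth Thursday is 7 + 3×7 = November 28.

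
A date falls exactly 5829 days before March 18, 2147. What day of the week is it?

Monday

First find the weekday of Mar 18, 2147. Doomsday rule: the anchor day for the 2100s is Sunday. For year 47: 47÷12 = 3 r 11, and 11÷4 = 2, so 3+11+2 = 16.
Sunday + 16 ≡ Tuesday — that's 2147's doomsday.
In March the doomsday date is Mar 14.
Mar 18 is 4 days after Mar 14; 4 mod 7 = 4, so Tuesday + 4 = Saturday.
5829 mod 7 = 5, so 5829 days before a Saturday is Saturday − 5 = Monday.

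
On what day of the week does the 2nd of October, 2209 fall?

Doomsday rule: the anchor day for the 2200s is Friday. For year 09: 9÷12 = 0 r 9, and 9÷4 = 2, so 0+9+2 = 11.
Friday + 11 ≡ Tuesday — that's 2209's doomsday.
In October the doomsday date is Oct 10.
Oct 2 is 8 days before Oct 10; 8 mod 7 = 1, so Tuesday − 1 = Monday.

Monday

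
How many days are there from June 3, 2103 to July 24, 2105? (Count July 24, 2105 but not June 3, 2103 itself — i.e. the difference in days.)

Jun 3, 2103 → Jun 3, 2104: 366 days (Feb 29, 2104 is in that span).
Jun 3, 2104 → Jun 3, 2105: 365 days.
Jun 3, 2105 → Jul 3, 2105: 30 days (June has 30).
Jul 3, 2105 → Jul 24, 2105: 21 days.
Total: 782 days.

782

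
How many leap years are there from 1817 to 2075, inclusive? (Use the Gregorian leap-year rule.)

63

Multiples of 4 in [1817,2075]: 64.
Of those, multiples of 100: 2 (not leap unless ÷400).
Multiples of 400: 1.
Leap years = 64 − 2 + 1 = 63.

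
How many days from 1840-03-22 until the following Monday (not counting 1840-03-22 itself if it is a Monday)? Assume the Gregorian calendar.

1

Mar 22, 1840 is a Sunday.
From Sunday to the next Monday is 1 day.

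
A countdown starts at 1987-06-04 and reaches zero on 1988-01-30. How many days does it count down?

Jun 4, 1987 → Jul 4, 1987: 30 days (June has 30).
Jul 4, 1987 → Aug 4, 1987: 31 days (July has 31).
Aug 4, 1987 → Sep 4, 1987: 31 days (August has 31).
Sep 4, 1987 → Oct 4, 1987: 30 days (September has 30).
Oct 4, 1987 → Nov 4, 1987: 31 days (October has 31).
Nov 4, 1987 → Dec 4, 1987: 30 days (November has 30).
Dec 4, 1987 → Jan 4, 1988: 31 days (December has 31).
Jan 4, 1988 → Jan 30, 1988: 26 days.
Total: 240 days.

240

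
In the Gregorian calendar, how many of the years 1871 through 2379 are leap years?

Multiples of 4 in [1871,2379]: 127.
Of those, multiples of 100: 5 (not leap unless ÷400).
Multiples of 400: 1.
Leap years = 127 − 5 + 1 = 123.

123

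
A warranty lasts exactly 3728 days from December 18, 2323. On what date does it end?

March 3, 2334

+366 (one year; includes Feb 29, 2324) → Dec 18, 2324 (3362 left).
+365 (one year) → Dec 18, 2325 (2997 left).
+365 (one year) → Dec 18, 2326 (2632 left).
+365 (one year) → Dec 18, 2327 (2267 left).
+366 (one year; includes Feb 29, 2328) → Dec 18, 2328 (1901 left).
+365 (one year) → Dec 18, 2329 (1536 left).
+365 (one year) → Dec 18, 2330 (1171 left).
+365 (one year) → Dec 18, 2331 (806 left).
+366 (one year; includes Feb 29, 2332) → Dec 18, 2332 (440 left).
+365 (one year) → Dec 18, 2333 (75 left).
Dec has 31 days: +14 → Jan 1, 2334 (61 left).
Jan has 31 days: +31 → Feb 1, 2334 (30 left).
Feb has 28 days: +28 → Mar 1, 2334 (2 left).
+2 → Mar 3, 2334.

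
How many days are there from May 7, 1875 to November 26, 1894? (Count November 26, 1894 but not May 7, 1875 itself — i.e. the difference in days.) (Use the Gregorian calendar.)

7143

May 7, 1875 → May 7, 1876: 366 days (Feb 29, 1876 is in that span).
May 7, 1876 → May 7, 1877: 365 days.
May 7, 1877 → May 7, 1878: 365 days.
May 7, 1878 → May 7, 1879: 365 days.
May 7, 1879 → May 7, 1880: 366 days (Feb 29, 1880 is in that span).
May 7, 1880 → May 7, 1881: 365 days.
May 7, 1881 → May 7, 1882: 365 days.
May 7, 1882 → May 7, 1883: 365 days.
May 7, 1883 → May 7, 1884: 366 days (Feb 29, 1884 is in that span).
May 7, 1884 → May 7, 1885: 365 days.
May 7, 1885 → May 7, 1886: 365 days.
May 7, 1886 → May 7, 1887: 365 days.
May 7, 1887 → May 7, 1888: 366 days (Feb 29, 1888 is in that span).
May 7, 1888 → May 7, 1889: 365 days.
May 7, 1889 → May 7, 1890: 365 days.
May 7, 1890 → May 7, 1891: 365 days.
May 7, 1891 → May 7, 1892: 366 days (Feb 29, 1892 is in that span).
May 7, 1892 → May 7, 1893: 365 days.
May 7, 1893 → May 7, 1894: 365 days.
May 7, 1894 → Jun 7, 1894: 31 days (May has 31).
Jun 7, 1894 → Jul 7, 1894: 30 days (June has 30).
Jul 7, 1894 → Aug 7, 1894: 31 days (July has 31).
Aug 7, 1894 → Sep 7, 1894: 31 days (August has 31).
Sep 7, 1894 → Oct 7, 1894: 30 days (September has 30).
Oct 7, 1894 → Nov 7, 1894: 31 days (October has 31).
Nov 7, 1894 → Nov 26, 1894: 19 days.
Total: 7143 days.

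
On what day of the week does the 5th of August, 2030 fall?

Doomsday rule: the anchor day for the 2000s is Tuesday. For year 30: 30÷12 = 2 r 6, and 6÷4 = 1, so 2+6+1 = 9.
Tuesday + 9 ≡ Thursday — that's 2030's doomsday.
In August the doomsday date is Aug 8.
Aug 5 is 3 days before Aug 8; 3 mod 7 = 3, so Thursday − 3 = Monday.

Monday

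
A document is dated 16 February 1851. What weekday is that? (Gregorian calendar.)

Doomsday rule: the anchor day for the 1800s is Friday. For year 51: 51÷12 = 4 r 3, and 3÷4 = 0, so 4+3+0 = 7.
Friday + 7 ≡ Friday — that's 1851's doomsday.
In February the doomsday date is Feb 28 (1851 is not a leap year).
Feb 16 is 12 days before Feb 28; 12 mod 7 = 5, so Friday − 5 = Sunday.

Sunday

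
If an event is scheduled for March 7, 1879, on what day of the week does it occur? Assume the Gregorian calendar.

Friday

Doomsday rule: the anchor day for the 1800s is Friday. For year 79: 79÷12 = 6 r 7, and 7÷4 = 1, so 6+7+1 = 14.
Friday + 14 ≡ Friday — that's 1879's doomsday.
In March the doomsday date is Mar 14.
Mar 7 is 7 days before Mar 14; 7 mod 7 = 0, so Friday − 0 = Friday.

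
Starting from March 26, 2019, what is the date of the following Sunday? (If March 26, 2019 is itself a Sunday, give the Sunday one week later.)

March 31, 2019

Mar 26, 2019 is a Tuesday.
From Tuesday to the next Sunday is 5 days.
Mar 26, 2019 + 5 = Mar 31, 2019.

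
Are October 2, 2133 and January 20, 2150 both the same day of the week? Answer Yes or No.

No

From Oct 2, 2133 to Jan 20, 2150 is 5954 days.
5954 mod 7 = 4, so they are different weekdays.
(Oct 2, 2133 is a Friday; Jan 20, 2150 is a Tuesday.)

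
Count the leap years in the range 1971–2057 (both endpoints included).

Multiples of 4 in [1971,2057]: 22.
Of those, multiples of 100: 1 (not leap unless ÷400).
Multiples of 400: 1.
Leap years = 22 − 1 + 1 = 22.

22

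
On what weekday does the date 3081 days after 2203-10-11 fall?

Wednesday

First find the weekday of Oct 11, 2203. Doomsday rule: the anchor day for the 2200s is Friday. For year 03: 3÷12 = 0 r 3, and 3÷4 = 0, so 0+3+0 = 3.
Friday + 3 ≡ Monday — that's 2203's doomsday.
In October the doomsday date is Oct 10.
Oct 11 is 1 day after Oct 10; 1 mod 7 = 1, so Monday + 1 = Tuesday.
3081 mod 7 = 1, so 3081 days after a Tuesday is Tuesday + 1 = Wednesday.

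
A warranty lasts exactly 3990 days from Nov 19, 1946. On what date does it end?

+365 (one year) → Nov 19, 1947 (3625 left).
+366 (one year; includes Feb 29, 1948) → Nov 19, 1948 (3259 left).
+365 (one year) → Nov 19, 1949 (2894 left).
+365 (one year) → Nov 19, 1950 (2529 left).
+365 (one year) → Nov 19, 1951 (2164 left).
+366 (one year; includes Feb 29, 1952) → Nov 19, 1952 (1798 left).
+365 (one year) → Nov 19, 1953 (1433 left).
+365 (one year) → Nov 19, 1954 (1068 left).
+365 (one year) → Nov 19, 1955 (703 left).
+366 (one year; includes Feb 29, 1956) → Nov 19, 1956 (337 left).
Nov has 30 days: +12 → Dec 1, 1956 (325 left).
Dec has 31 days: +31 → Jan 1, 1957 (294 left).
Jan has 31 days: +31 → Feb 1, 1957 (263 left).
Feb has 28 days: +28 → Mar 1, 1957 (235 left).
Mar has 31 days: +31 → Apr 1, 1957 (204 left).
Apr has 30 days: +30 → May 1, 1957 (174 left).
May has 31 days: +31 → Jun 1, 1957 (143 left).
Jun has 30 days: +30 → Jul 1, 1957 (113 left).
Jul has 31 days: +31 → Aug 1, 1957 (82 left).
Aug has 31 days: +31 → Sep 1, 1957 (51 left).
Sep has 30 days: +30 → Oct 1, 1957 (21 left).
+21 → Oct 22, 1957.

October 22, 1957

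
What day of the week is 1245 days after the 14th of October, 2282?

Oct 14, 2282 is a Saturday.
1245 mod 7 = 6, so 1245 days after a Saturday is Saturday + 6 = Friday.

Friday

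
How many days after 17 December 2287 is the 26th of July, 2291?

Dec 17, 2287 → Dec 17, 2288: 366 days (Feb 29, 2288 is in that span).
Dec 17, 2288 → Dec 17, 2289: 365 days.
Dec 17, 2289 → Dec 17, 2290: 365 days.
Dec 17, 2290 → Jan 17, 2291: 31 days (December has 31).
Jan 17, 2291 → Feb 17, 2291: 31 days (January has 31).
Feb 17, 2291 → Mar 17, 2291: 28 days (February has 28).
Mar 17, 2291 → Apr 17, 2291: 31 days (March has 31).
Apr 17, 2291 → May 17, 2291: 30 days (April has 30).
May 17, 2291 → Jun 17, 2291: 31 days (May has 31).
Jun 17, 2291 → Jul 17, 2291: 30 days (June has 30).
Jul 17, 2291 → Jul 26, 2291: 9 days.
Total: 1317 days.

1317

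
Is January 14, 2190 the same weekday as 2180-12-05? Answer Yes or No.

From Dec 5, 2180 to Jan 14, 2190 is 3327 days.
3327 mod 7 = 2, so they are different weekdays.
(Dec 5, 2180 is a Tuesday; Jan 14, 2190 is a Thursday.)

No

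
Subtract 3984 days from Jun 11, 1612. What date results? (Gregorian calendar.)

−366 (one year; includes Feb 29, 1612) → Jun 11, 1611 (3618 left).
−365 (one year) → Jun 11, 1610 (3253 left).
−365 (one year) → Jun 11, 1609 (2888 left).
−365 (one year) → Jun 11, 1608 (2523 left).
−366 (one year; includes Feb 29, 1608) → Jun 11, 1607 (2157 left).
−365 (one year) → Jun 11, 1606 (1792 left).
−365 (one year) → Jun 11, 1605 (1427 left).
−365 (one year) → Jun 11, 1604 (1062 left).
−366 (one year; includes Feb 29, 1604) → Jun 11, 1603 (696 left).
−365 (one year) → Jun 11, 1602 (331 left).
−11 → May 31, 1602 (end of May, 31 days; 320 left).
−31 → Apr 30, 1602 (end of Apr, 30 days; 289 left).
−30 → Mar 31, 1602 (end of Mar, 31 days; 259 left).
−31 → Feb 28, 1602 (end of Feb, 28 days; 228 left).
−28 → Jan 31, 1602 (end of Jan, 31 days; 200 left).
−31 → Dec 31, 1601 (end of Dec, 31 days; 169 left).
−31 → Nov 30, 1601 (end of Nov, 30 days; 138 left).
−30 → Oct 31, 1601 (end of Oct, 31 days; 108 left).
−31 → Sep 30, 1601 (end of Sep, 30 days; 77 left).
−30 → Aug 31, 1601 (end of Aug, 31 days; 47 left).
−31 → Jul 31, 1601 (end of Jul, 31 days; 16 left).
−16 → Jul 15, 1601.

July 15, 1601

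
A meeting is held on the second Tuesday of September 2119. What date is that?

September 1, 2119 is a Friday.
The first Tuesday is therefore September 5 (4 days later).
The second Tuesday is 5 + 1×7 = September 12.

September 12, 2119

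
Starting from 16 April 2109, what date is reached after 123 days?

Apr has 30 days: +15 → May 1, 2109 (108 left).
May has 31 days: +31 → Jun 1, 2109 (77 left).
Jun has 30 days: +30 → Jul 1, 2109 (47 left).
Jul has 31 days: +31 → Aug 1, 2109 (16 left).
+16 → Aug 17, 2109.

August 17, 2109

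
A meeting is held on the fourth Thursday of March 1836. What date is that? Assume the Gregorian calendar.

March 24, 1836

March 1, 1836 is a Tuesday.
The first Thursday is therefore March 3 (2 days later).
The fourth Thursday is 3 + 3×7 = March 24.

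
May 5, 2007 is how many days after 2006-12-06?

150

Dec 6, 2006 → Jan 6, 2007: 31 days (December has 31).
Jan 6, 2007 → Feb 6, 2007: 31 days (January has 31).
Feb 6, 2007 → Mar 6, 2007: 28 days (February has 28).
Mar 6, 2007 → Apr 6, 2007: 31 days (March has 31).
Apr 6, 2007 → May 5, 2007: 29 days.
Total: 150 days.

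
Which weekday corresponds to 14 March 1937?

Sunday

Doomsday rule: the anchor day for the 1900s is Wednesday. For year 37: 37÷12 = 3 r 1, and 1÷4 = 0, so 3+1+0 = 4.
Wednesday + 4 ≡ Sunday — that's 1937's doomsday.
In March the doomsday date is Mar 14.
Mar 14 is the doomsday itself: Sunday.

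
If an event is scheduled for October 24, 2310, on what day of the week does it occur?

Doomsday rule: the anchor day for the 2300s is Wednesday. For year 10: 10÷12 = 0 r 10, and 10÷4 = 2, so 0+10+2 = 12.
Wednesday + 12 ≡ Monday — that's 2310's doomsday.
In October the doomsday date is Oct 10.
Oct 24 is 14 days after Oct 10; 14 mod 7 = 0, so Monday + 0 = Monday.

Monday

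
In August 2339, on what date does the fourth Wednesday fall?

August 1, 2339 is a Tuesday.
The first Wednesday is therefore August 2 (1 days later).
The fourth Wednesday is 2 + 3×7 = August 23.

August 23, 2339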